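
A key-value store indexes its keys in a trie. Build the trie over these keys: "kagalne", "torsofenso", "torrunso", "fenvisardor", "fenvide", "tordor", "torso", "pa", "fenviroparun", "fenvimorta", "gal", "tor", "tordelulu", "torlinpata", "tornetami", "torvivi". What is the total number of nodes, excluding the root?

77

Insert word by word; a character creates a node only if that edge doesn't already exist:
  "kagalne" → 7 new (k, a, g, a, l, n, e)
  "torsofenso" → 10 new (t, o, r, s, o, f, e, n, s, o)
  "torrunso" → prefix "tor" already present; 5 new (r, u, n, s, o)
  "fenvisardor" → 11 new (f, e, n, v, i, s, a, r, d, o, r)
  "fenvide" → prefix "fenvi" already present; 2 new (d, e)
  "tordor" → prefix "tor" already present; 3 new (d, o, r)
  "torso" → prefix "torso" already present; 0 new (none)
  "pa" → 2 new (p, a)
  "fenviroparun" → prefix "fenvi" already present; 7 new (r, o, p, a, r, u, n)
  "fenvimorta" → prefix "fenvi" already present; 5 new (m, o, r, t, a)
  "gal" → 3 new (g, a, l)
  "tor" → prefix "tor" already present; 0 new (none)
  "tordelulu" → prefix "tord" already present; 5 new (e, l, u, l, u)
  "torlinpata" → prefix "tor" already present; 7 new (l, i, n, p, a, t, a)
  "tornetami" → prefix "tor" already present; 6 new (n, e, t, a, m, i)
  "torvivi" → prefix "tor" already present; 4 new (v, i, v, i)
Total nodes = 7 + 10 + 5 + 11 + 2 + 3 + 0 + 2 + 7 + 5 + 3 + 0 + 5 + 7 + 6 + 4 = 77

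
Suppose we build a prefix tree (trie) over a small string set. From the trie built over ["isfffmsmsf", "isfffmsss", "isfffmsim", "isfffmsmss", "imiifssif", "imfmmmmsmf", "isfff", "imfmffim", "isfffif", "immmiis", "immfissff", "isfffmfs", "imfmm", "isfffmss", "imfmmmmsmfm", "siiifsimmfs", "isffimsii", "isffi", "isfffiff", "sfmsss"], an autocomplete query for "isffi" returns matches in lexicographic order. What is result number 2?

Filter for "isffi…" and sort: "isffi", "isffimsii"
The 2nd is isffimsii.

isffimsii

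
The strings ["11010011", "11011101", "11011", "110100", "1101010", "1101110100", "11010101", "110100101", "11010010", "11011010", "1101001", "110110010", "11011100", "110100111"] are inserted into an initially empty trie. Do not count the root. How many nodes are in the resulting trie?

Trie structure (* marks end of a word):
(root)
└─ 1
   └─ 1
      └─ 0
         └─ 1
            ├─ 0
            │  ├─ 0 *
            │  │  └─ 1 *
            │  │     ├─ 0 *
            │  │     │  └─ 1 *
            │  │     └─ 1 *
            │  │        └─ 1 *
            │  └─ 1
            │     └─ 0 *
            │        └─ 1 *
            └─ 1 *
               ├─ 0
               │  ├─ 0
               │  │  └─ 1
               │  │     └─ 0 *
               │  └─ 1
               │     └─ 0 *
               └─ 1
                  └─ 0
                     ├─ 0 *
                     └─ 1 *
                        └─ 0
                           └─ 0 *
Counting every labelled node above: 27.

27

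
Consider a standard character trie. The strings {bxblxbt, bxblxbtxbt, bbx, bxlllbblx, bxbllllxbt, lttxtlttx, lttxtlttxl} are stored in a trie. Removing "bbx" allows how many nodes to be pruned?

2

A node on "bbx"'s path can go only if nothing else ends at it or branches off below it.
The suffix "bx" (2 nodes) is used only by "bbx"; the node for "b" still has the child "x", so pruning stops there.
Nodes removed: 2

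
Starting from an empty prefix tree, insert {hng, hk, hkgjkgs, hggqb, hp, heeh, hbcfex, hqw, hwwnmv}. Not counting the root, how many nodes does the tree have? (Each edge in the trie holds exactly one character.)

Count nodes per top-level branch (shared prefixes stored once):
  'h'-branch (hbcfex, heeh, hggqb, hk, hkgjkgs, hng, hp, hqw, hwwnmv): 29 nodes
Sum: 29

29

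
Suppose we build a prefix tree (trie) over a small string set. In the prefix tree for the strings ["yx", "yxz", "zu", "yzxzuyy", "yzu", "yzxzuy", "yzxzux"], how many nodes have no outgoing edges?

5

Leaves are exactly the stored words that no other stored word extends.
Those words: "yxz", "yzu", "yzxzux", "yzxzuyy", "zu"
Leaf count: 5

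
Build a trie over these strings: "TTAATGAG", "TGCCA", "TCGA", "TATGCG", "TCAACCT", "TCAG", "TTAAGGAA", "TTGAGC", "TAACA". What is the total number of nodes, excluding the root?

Count nodes per top-level branch (shared prefixes stored once):
  'T'-branch (TAACA, TATGCG, TCAACCT, TCAG, TCGA, TGCCA, TTAAGGAA, TTAATGAG, TTGAGC): 37 nodes
Sum: 37

37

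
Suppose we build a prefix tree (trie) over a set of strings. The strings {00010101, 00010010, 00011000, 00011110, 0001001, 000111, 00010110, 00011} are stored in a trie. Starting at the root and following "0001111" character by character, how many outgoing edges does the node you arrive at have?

1

Walk "0001111" from the root, arriving at one node.
Distinct next characters after "0001111": 0.
That node has 1 child edge.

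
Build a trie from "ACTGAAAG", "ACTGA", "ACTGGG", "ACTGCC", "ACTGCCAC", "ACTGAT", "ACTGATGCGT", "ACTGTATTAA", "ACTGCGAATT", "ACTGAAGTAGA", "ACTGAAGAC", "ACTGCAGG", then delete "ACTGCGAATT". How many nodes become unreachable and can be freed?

5

A node on "ACTGCGAATT"'s path can go only if nothing else ends at it or branches off below it.
The suffix "GAATT" (5 nodes) is used only by "ACTGCGAATT"; the node for "ACTGC" still has the child "C", so pruning stops there.
Nodes removed: 5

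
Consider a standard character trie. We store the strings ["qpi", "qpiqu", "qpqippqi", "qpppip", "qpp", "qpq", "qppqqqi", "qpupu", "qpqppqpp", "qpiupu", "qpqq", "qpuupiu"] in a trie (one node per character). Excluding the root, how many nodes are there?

35

For each word, the new-node count is its length minus the longest prefix already in the trie:
  "qpi" → 3 new (q, p, i)
  "qpiqu" → prefix "qpi" already present; 2 new (q, u)
  "qpqippqi" → prefix "qp" already present; 6 new (q, i, p, p, q, i)
  "qpppip" → prefix "qp" already present; 4 new (p, p, i, p)
  "qpp" → prefix "qpp" already present; 0 new (none)
  "qpq" → prefix "qpq" already present; 0 new (none)
  "qppqqqi" → prefix "qpp" already present; 4 new (q, q, q, i)
  "qpupu" → prefix "qp" already present; 3 new (u, p, u)
  "qpqppqpp" → prefix "qpq" already present; 5 new (p, p, q, p, p)
  "qpiupu" → prefix "qpi" already present; 3 new (u, p, u)
  "qpqq" → prefix "qpq" already present; 1 new (q)
  "qpuupiu" → prefix "qpu" already present; 4 new (u, p, i, u)
Total nodes = 3 + 2 + 6 + 4 + 0 + 0 + 4 + 3 + 5 + 3 + 1 + 4 = 35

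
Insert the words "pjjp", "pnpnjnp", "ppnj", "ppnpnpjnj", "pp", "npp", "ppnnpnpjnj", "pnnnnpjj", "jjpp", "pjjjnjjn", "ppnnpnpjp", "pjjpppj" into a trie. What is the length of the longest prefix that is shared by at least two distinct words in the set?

8

The deepest shared node is where two words last agree before diverging.
e.g. "ppnnpnpjnj" and "ppnnpnpjp" share the prefix "ppnnpnpj" of length 8; no pair shares a longer one.
Longest shared-prefix length: 8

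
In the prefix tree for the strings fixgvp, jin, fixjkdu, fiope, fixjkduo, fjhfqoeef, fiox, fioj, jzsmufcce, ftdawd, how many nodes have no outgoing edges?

9

Leaves are exactly the stored words that no other stored word extends.
Those words: "fioj", "fiope", "fiox", "fixgvp", "fixjkduo", "fjhfqoeef", "ftdawd", "jin", "jzsmufcce"
Leaf count: 9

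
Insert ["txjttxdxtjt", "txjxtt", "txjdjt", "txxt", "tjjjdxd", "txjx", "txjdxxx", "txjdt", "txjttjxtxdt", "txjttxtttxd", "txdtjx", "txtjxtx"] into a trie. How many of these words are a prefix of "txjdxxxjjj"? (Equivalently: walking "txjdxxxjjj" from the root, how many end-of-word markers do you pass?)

1

Walk "txjdxxxjjj" from the root; an end-of-word marker is hit whenever a stored word is a prefix of "txjdxxxjjj".
Prefixes of the query that are stored words: "txjdxxx"
Count: 1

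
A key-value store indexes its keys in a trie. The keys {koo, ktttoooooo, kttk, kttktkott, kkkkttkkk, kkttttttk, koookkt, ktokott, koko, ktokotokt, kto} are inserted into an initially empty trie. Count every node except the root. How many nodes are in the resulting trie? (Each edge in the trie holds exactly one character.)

47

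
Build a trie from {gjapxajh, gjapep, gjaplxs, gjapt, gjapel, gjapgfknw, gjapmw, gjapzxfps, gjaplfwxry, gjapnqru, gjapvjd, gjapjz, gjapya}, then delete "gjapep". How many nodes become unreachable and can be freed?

Walk "gjapep" from the leaf back toward the root, removing each node that no remaining word uses.
The suffix "p" (1 node) is used only by "gjapep"; the node for "gjape" still has the child "l", so pruning stops there.
Nodes removed: 1

1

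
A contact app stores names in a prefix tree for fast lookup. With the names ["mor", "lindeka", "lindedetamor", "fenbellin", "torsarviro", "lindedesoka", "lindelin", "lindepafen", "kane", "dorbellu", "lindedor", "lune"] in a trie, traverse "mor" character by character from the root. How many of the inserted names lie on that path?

1

Check each prefix of "mor" against the stored set — each match is an end-marker on the path.
Prefixes of the query that are stored words: "mor"
Count: 1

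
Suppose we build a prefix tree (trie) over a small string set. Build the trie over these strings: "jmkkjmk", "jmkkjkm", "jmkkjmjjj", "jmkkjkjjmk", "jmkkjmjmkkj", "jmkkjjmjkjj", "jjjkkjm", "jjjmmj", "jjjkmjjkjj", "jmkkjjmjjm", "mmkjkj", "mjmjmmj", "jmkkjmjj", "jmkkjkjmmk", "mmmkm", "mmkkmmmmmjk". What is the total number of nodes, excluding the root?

69

Insert word by word; a character creates a node only if that edge doesn't already exist:
  "jmkkjmk" → 7 new (j, m, k, k, j, m, k)
  "jmkkjkm" → prefix "jmkkj" already present; 2 new (k, m)
  "jmkkjmjjj" → prefix "jmkkjm" already present; 3 new (j, j, j)
  "jmkkjkjjmk" → prefix "jmkkjk" already present; 4 new (j, j, m, k)
  "jmkkjmjmkkj" → prefix "jmkkjmj" already present; 4 new (m, k, k, j)
  "jmkkjjmjkjj" → prefix "jmkkj" already present; 6 new (j, m, j, k, j, j)
  "jjjkkjm" → prefix "j" already present; 6 new (j, j, k, k, j, m)
  "jjjmmj" → prefix "jjj" already present; 3 new (m, m, j)
  "jjjkmjjkjj" → prefix "jjjk" already present; 6 new (m, j, j, k, j, j)
  "jmkkjjmjjm" → prefix "jmkkjjmj" already present; 2 new (j, m)
  "mmkjkj" → 6 new (m, m, k, j, k, j)
  "mjmjmmj" → prefix "m" already present; 6 new (j, m, j, m, m, j)
  "jmkkjmjj" → prefix "jmkkjmjj" already present; 0 new (none)
  "jmkkjkjmmk" → prefix "jmkkjkj" already present; 3 new (m, m, k)
  "mmmkm" → prefix "mm" already present; 3 new (m, k, m)
  "mmkkmmmmmjk" → prefix "mmk" already present; 8 new (k, m, m, m, m, m, j, k)
Total nodes = 7 + 2 + 3 + 4 + 4 + 6 + 6 + 3 + 6 + 2 + 6 + 6 + 0 + 3 + 3 + 8 = 69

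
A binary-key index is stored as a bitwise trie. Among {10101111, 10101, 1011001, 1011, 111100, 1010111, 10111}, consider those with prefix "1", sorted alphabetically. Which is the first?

10101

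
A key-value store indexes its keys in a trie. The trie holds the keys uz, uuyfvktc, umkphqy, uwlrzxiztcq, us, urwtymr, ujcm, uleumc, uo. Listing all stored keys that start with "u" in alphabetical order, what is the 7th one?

uuyfvktc

Words with prefix "u", in lexicographic order: "ujcm", "uleumc", "umkphqy", "uo", "urwtymr", "us", "uuyfvktc", "uwlrzxiztcq", "uz"
Position 7: uuyfvktc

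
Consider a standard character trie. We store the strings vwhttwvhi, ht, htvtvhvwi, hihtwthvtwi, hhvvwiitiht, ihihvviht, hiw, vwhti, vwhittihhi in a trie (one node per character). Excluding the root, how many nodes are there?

Count nodes per top-level branch (shared prefixes stored once):
  'h'-branch (hhvvwiitiht, hihtwthvtwi, hiw, ht, htvtvhvwi): 30 nodes
  'i'-branch (ihihvviht): 9 nodes
  'v'-branch (vwhittihhi, vwhti, vwhttwvhi): 17 nodes
Sum: 56

56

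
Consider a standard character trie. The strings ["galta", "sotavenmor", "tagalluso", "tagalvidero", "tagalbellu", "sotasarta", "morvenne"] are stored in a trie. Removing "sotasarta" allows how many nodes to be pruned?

After clearing the end-marker at "sotasarta", prune upward until reaching a node still needed by another word.
The suffix "sarta" (5 nodes) is used only by "sotasarta"; the node for "sota" still has the child "v", so pruning stops there.
Nodes removed: 5

5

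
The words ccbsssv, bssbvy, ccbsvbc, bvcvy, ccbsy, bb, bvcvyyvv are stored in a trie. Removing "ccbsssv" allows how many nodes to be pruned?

A node on "ccbsssv"'s path can go only if nothing else ends at it or branches off below it.
The suffix "ssv" (3 nodes) is used only by "ccbsssv"; the node for "ccbs" still has the child "v", so pruning stops there.
Nodes removed: 3

3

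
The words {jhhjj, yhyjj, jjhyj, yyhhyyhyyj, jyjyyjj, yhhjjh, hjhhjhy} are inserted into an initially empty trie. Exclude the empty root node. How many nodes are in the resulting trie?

Trie structure (* marks end of a word):
(root)
├─ h
│  └─ j
│     └─ h
│        └─ h
│           └─ j
│              └─ h
│                 └─ y *
├─ j
│  ├─ h
│  │  └─ h
│  │     └─ j
│  │        └─ j *
│  ├─ j
│  │  └─ h
│  │     └─ y
│  │        └─ j *
│  └─ y
│     └─ j
│        └─ y
│           └─ y
│              └─ j
│                 └─ j *
└─ y
   ├─ h
   │  ├─ h
   │  │  └─ j
   │  │     └─ j
   │  │        └─ h *
   │  └─ y
   │     └─ j
   │        └─ j *
   └─ y
      └─ h
         └─ h
            └─ y
               └─ y
                  └─ h
                     └─ y
                        └─ y
                           └─ j *
Counting every labelled node above: 40.

40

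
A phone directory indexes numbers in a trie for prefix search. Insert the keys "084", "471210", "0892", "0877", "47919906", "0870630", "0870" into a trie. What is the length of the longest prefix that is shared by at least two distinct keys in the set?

The deepest shared node is where two words last agree before diverging.
e.g. "0870" and "0870630" share the prefix "0870" of length 4; no pair shares a longer one.
Longest shared-prefix length: 4

4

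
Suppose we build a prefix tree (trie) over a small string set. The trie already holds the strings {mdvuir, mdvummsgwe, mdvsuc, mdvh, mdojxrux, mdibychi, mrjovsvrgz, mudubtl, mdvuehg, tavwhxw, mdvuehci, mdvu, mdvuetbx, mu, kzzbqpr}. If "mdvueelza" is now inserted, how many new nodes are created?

4

The longest prefix of "mdvueelza" already in the trie is "mdvue" (length 5).
Each of the 4 remaining characters creates one node.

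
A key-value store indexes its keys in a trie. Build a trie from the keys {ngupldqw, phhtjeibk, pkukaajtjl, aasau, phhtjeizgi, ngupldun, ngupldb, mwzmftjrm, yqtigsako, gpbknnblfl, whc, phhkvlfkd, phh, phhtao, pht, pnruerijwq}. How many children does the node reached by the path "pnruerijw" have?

1

The children of the "pnruerijw" node are the distinct next characters among strings starting with "pnruerijw".
Characters that immediately follow "pnruerijw" among the stored strings: {q}.
That node has 1 child edge.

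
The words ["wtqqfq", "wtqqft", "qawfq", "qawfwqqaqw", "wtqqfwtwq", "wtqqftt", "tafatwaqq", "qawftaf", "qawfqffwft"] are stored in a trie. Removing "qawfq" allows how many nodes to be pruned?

0

A node on "qawfq"'s path can go only if nothing else ends at it or branches off below it.
Every node on "qawfq" is still needed (e.g. by "qawfqffwft"), so nothing is freed.
Nodes removed: 0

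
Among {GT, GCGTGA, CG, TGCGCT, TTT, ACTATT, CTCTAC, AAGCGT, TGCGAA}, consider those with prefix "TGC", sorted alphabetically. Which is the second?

TGCGCT

Filter for "TGC…" and sort: "TGCGAA", "TGCGCT"
Position 2: TGCGCT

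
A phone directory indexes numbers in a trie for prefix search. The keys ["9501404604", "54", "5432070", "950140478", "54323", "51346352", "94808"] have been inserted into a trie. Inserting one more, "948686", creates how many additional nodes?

3

"948" is already a path in the trie; the remaining "686" must be added.
Each of the 3 remaining characters creates one node.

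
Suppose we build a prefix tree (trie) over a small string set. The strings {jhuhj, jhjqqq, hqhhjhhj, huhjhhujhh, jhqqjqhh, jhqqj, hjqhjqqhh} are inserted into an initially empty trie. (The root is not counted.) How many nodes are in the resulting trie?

40

Trace insertions, counting only characters that open a new branch:
  "jhuhj" → 5 new (j, h, u, h, j)
  "jhjqqq" → prefix "jh" already present; 4 new (j, q, q, q)
  "hqhhjhhj" → 8 new (h, q, h, h, j, h, h, j)
  "huhjhhujhh" → prefix "h" already present; 9 new (u, h, j, h, h, u, j, h, h)
  "jhqqjqhh" → prefix "jh" already present; 6 new (q, q, j, q, h, h)
  "jhqqj" → prefix "jhqqj" already present; 0 new (none)
  "hjqhjqqhh" → prefix "h" already present; 8 new (j, q, h, j, q, q, h, h)
Total nodes = 5 + 4 + 8 + 9 + 6 + 0 + 8 = 40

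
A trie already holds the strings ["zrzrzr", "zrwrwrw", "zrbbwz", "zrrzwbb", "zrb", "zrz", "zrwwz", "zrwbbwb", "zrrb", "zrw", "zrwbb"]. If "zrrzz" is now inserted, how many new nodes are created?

Walking "zrrzz" from the root, the first 4 characters ("zrrz") follow existing edges; "z" is the first miss.
Each of the 1 remaining characters creates one node.

1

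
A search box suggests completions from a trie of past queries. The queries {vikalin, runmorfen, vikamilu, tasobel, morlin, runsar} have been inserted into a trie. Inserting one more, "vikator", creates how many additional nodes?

3

"vika" is already a path in the trie; the remaining "tor" must be added.
New nodes needed: |"vikator"| − 4 = 7 − 4 = 3.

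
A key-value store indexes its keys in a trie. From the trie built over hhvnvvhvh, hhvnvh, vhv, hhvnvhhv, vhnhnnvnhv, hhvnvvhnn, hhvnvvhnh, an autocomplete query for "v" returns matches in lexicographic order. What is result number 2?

Filter for "v…" and sort: "vhnhnnvnhv", "vhv"
The 2nd is vhv.

vhv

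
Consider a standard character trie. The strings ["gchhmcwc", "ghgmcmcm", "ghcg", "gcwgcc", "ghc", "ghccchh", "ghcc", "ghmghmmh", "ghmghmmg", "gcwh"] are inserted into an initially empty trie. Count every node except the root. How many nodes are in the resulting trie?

33

Count nodes per top-level branch (shared prefixes stored once):
  'g'-branch (gchhmcwc, gcwgcc, gcwh, ghc, ghcc, ghccchh, ghcg, ghgmcmcm, ghmghmmg, ghmghmmh): 33 nodes
Sum: 33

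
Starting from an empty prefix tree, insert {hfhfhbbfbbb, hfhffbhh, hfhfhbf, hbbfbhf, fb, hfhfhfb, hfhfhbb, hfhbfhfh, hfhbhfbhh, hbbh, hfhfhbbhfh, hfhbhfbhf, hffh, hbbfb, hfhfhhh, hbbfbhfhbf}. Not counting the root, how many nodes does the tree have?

48

Trace insertions, counting only characters that open a new branch:
  "hfhfhbbfbbb" → 11 new (h, f, h, f, h, b, b, f, b, b, b)
  "hfhffbhh" → prefix "hfhf" already present; 4 new (f, b, h, h)
  "hfhfhbf" → prefix "hfhfhb" already present; 1 new (f)
  "hbbfbhf" → prefix "h" already present; 6 new (b, b, f, b, h, f)
  "fb" → 2 new (f, b)
  "hfhfhfb" → prefix "hfhfh" already present; 2 new (f, b)
  "hfhfhbb" → prefix "hfhfhbb" already present; 0 new (none)
  "hfhbfhfh" → prefix "hfh" already present; 5 new (b, f, h, f, h)
  "hfhbhfbhh" → prefix "hfhb" already present; 5 new (h, f, b, h, h)
  "hbbh" → prefix "hbb" already present; 1 new (h)
  "hfhfhbbhfh" → prefix "hfhfhbb" already present; 3 new (h, f, h)
  "hfhbhfbhf" → prefix "hfhbhfbh" already present; 1 new (f)
  "hffh" → prefix "hf" already present; 2 new (f, h)
  "hbbfb" → prefix "hbbfb" already present; 0 new (none)
  "hfhfhhh" → prefix "hfhfh" already present; 2 new (h, h)
  "hbbfbhfhbf" → prefix "hbbfbhf" already present; 3 new (h, b, f)
Total nodes = 11 + 4 + 1 + 6 + 2 + 2 + 0 + 5 + 5 + 1 + 3 + 1 + 2 + 0 + 2 + 3 = 48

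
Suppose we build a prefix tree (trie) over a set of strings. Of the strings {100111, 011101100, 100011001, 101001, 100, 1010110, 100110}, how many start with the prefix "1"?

6

Walk to "1"; the words in its subtree are exactly those with that prefix.
Matches: "100", "100011001", "100110", "100111", "101001", "1010110"
Count: 6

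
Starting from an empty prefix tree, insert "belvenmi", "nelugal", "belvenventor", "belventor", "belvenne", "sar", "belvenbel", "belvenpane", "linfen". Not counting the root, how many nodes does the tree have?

42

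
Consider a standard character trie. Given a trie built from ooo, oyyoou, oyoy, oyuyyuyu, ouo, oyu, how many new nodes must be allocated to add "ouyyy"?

3

Walking "ouyyy" from the root, the first 2 characters ("ou") follow existing edges; "y" is the first miss.
So 5 − 2 = 3 new nodes.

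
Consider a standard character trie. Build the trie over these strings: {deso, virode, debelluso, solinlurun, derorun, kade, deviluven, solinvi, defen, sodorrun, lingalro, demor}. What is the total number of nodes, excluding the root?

65

Insert word by word; a character creates a node only if that edge doesn't already exist:
  "deso" → 4 new (d, e, s, o)
  "virode" → 6 new (v, i, r, o, d, e)
  "debelluso" → prefix "de" already present; 7 new (b, e, l, l, u, s, o)
  "solinlurun" → 10 new (s, o, l, i, n, l, u, r, u, n)
  "derorun" → prefix "de" already present; 5 new (r, o, r, u, n)
  "kade" → 4 new (k, a, d, e)
  "deviluven" → prefix "de" already present; 7 new (v, i, l, u, v, e, n)
  "solinvi" → prefix "solin" already present; 2 new (v, i)
  "defen" → prefix "de" already present; 3 new (f, e, n)
  "sodorrun" → prefix "so" already present; 6 new (d, o, r, r, u, n)
  "lingalro" → 8 new (l, i, n, g, a, l, r, o)
  "demor" → prefix "de" already present; 3 new (m, o, r)
Total nodes = 4 + 6 + 7 + 10 + 5 + 4 + 7 + 2 + 3 + 6 + 8 + 3 = 65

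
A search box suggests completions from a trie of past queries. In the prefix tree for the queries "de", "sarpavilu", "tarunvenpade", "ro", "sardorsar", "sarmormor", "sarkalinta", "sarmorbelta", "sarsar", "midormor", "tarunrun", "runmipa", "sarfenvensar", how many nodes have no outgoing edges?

13

Leaves are exactly the stored words that no other stored word extends.
Those words: "de", "midormor", "ro", "runmipa", "sardorsar", "sarfenvensar", "sarkalinta", "sarmorbelta", "sarmormor", "sarpavilu", "sarsar", "tarunrun", "tarunvenpade"
Leaf count: 13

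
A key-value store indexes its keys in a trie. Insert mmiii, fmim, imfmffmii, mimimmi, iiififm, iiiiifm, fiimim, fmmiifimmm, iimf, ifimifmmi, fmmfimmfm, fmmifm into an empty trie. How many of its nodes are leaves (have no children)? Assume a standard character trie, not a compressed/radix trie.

12

Leaves are exactly the stored words that no other stored word extends.
Those words: "fiimim", "fmim", "fmmfimmfm", "fmmifm", "fmmiifimmm", "ifimifmmi", "iiififm", "iiiiifm", "iimf", "imfmffmii", "mimimmi", "mmiii"
Leaf count: 12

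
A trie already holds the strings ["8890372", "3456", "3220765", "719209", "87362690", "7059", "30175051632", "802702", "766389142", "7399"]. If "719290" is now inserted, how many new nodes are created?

2

"7192" is already a path in the trie; the remaining "90" must be added.
So 6 − 4 = 2 new nodes.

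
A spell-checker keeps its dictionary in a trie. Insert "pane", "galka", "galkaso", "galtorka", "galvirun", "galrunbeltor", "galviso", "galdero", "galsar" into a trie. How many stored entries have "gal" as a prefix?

8

Filter for entries beginning with "gal":
Matches: "galdero", "galka", "galkaso", "galrunbeltor", "galsar", "galtorka", "galvirun", "galviso"
Count: 8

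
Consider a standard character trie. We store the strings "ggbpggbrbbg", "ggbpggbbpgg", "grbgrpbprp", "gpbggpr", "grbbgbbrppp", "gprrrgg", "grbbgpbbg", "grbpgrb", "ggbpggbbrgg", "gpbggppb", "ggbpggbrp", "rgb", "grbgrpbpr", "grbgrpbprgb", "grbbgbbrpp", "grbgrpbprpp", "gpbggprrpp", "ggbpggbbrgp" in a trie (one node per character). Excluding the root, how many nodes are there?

For each word, the new-node count is its length minus the longest prefix already in the trie:
  "ggbpggbrbbg" → 11 new (g, g, b, p, g, g, b, r, b, b, g)
  "ggbpggbbpgg" → prefix "ggbpggb" already present; 4 new (b, p, g, g)
  "grbgrpbprp" → prefix "g" already present; 9 new (r, b, g, r, p, b, p, r, p)
  "gpbggpr" → prefix "g" already present; 6 new (p, b, g, g, p, r)
  "grbbgbbrppp" → prefix "grb" already present; 8 new (b, g, b, b, r, p, p, p)
  "gprrrgg" → prefix "gp" already present; 5 new (r, r, r, g, g)
  "grbbgpbbg" → prefix "grbbg" already present; 4 new (p, b, b, g)
  "grbpgrb" → prefix "grb" already present; 4 new (p, g, r, b)
  "ggbpggbbrgg" → prefix "ggbpggbb" already present; 3 new (r, g, g)
  "gpbggppb" → prefix "gpbggp" already present; 2 new (p, b)
  "ggbpggbrp" → prefix "ggbpggbr" already present; 1 new (p)
  "rgb" → 3 new (r, g, b)
  "grbgrpbpr" → prefix "grbgrpbpr" already present; 0 new (none)
  "grbgrpbprgb" → prefix "grbgrpbpr" already present; 2 new (g, b)
  "grbbgbbrpp" → prefix "grbbgbbrpp" already present; 0 new (none)
  "grbgrpbprpp" → prefix "grbgrpbprp" already present; 1 new (p)
  "gpbggprrpp" → prefix "gpbggpr" already present; 3 new (r, p, p)
  "ggbpggbbrgp" → prefix "ggbpggbbrg" already present; 1 new (p)
Total nodes = 11 + 4 + 9 + 6 + 8 + 5 + 4 + 4 + 3 + 2 + 1 + 3 + 0 + 2 + 0 + 1 + 3 + 1 = 67

67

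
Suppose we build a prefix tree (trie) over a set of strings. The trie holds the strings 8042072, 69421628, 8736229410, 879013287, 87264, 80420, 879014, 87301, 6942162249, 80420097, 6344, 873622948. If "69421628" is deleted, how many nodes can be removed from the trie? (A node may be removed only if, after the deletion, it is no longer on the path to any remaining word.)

Walk "69421628" from the leaf back toward the root, removing each node that no remaining word uses.
The suffix "8" (1 node) is used only by "69421628"; the node for "6942162" still has the child "2", so pruning stops there.
Nodes removed: 1

1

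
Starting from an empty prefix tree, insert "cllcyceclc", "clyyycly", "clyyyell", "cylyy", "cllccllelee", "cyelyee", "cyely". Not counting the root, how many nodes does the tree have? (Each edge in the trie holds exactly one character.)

Trace insertions, counting only characters that open a new branch:
  "cllcyceclc" → 10 new (c, l, l, c, y, c, e, c, l, c)
  "clyyycly" → prefix "cl" already present; 6 new (y, y, y, c, l, y)
  "clyyyell" → prefix "clyyy" already present; 3 new (e, l, l)
  "cylyy" → prefix "c" already present; 4 new (y, l, y, y)
  "cllccllelee" → prefix "cllc" already present; 7 new (c, l, l, e, l, e, e)
  "cyelyee" → prefix "cy" already present; 5 new (e, l, y, e, e)
  "cyely" → prefix "cyely" already present; 0 new (none)
Total nodes = 10 + 6 + 3 + 4 + 7 + 5 + 0 = 35

35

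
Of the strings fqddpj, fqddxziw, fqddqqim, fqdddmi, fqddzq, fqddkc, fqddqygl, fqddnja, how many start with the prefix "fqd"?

Traverse to the node for "fqd", then collect every word in that subtree.
Words under "fqd": fqdddmi, fqddkc, fqddnja, fqddpj, fqddqqim, fqddqygl, fqddxziw, fqddzq
Count: 8

8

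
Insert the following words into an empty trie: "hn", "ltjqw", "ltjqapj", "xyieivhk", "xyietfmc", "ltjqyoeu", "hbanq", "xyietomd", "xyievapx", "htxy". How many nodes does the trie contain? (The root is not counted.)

Trie structure (* marks end of a word):
(root)
├─ h
│  ├─ b
│  │  └─ a
│  │     └─ n
│  │        └─ q *
│  ├─ n *
│  └─ t
│     └─ x
│        └─ y *
├─ l
│  └─ t
│     └─ j
│        └─ q
│           ├─ a
│           │  └─ p
│           │     └─ j *
│           ├─ w *
│           └─ y
│              └─ o
│                 └─ e
│                    └─ u *
└─ x
   └─ y
      └─ i
         └─ e
            ├─ i
            │  └─ v
            │     └─ h
            │        └─ k *
            ├─ t
            │  ├─ f
            │  │  └─ m
            │  │     └─ c *
            │  └─ o
            │     └─ m
            │        └─ d *
            └─ v
               └─ a
                  └─ p
                     └─ x *
Counting every labelled node above: 40.

40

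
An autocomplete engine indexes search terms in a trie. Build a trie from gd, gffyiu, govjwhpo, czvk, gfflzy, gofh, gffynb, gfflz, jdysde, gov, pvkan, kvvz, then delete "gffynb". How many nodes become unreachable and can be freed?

Walk "gffynb" from the leaf back toward the root, removing each node that no remaining word uses.
The suffix "nb" (2 nodes) is used only by "gffynb"; the node for "gffy" still has the child "i", so pruning stops there.
Nodes removed: 2

2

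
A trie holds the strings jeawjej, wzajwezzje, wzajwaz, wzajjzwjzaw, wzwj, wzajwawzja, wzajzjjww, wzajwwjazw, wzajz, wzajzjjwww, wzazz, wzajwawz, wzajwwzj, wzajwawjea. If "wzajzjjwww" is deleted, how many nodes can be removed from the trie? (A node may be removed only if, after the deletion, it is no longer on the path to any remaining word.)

1

Walk "wzajzjjwww" from the leaf back toward the root, removing each node that no remaining word uses.
The suffix "w" (1 node) is used only by "wzajzjjwww"; "wzajzjjww" is itself a stored word, so pruning stops there.
Nodes removed: 1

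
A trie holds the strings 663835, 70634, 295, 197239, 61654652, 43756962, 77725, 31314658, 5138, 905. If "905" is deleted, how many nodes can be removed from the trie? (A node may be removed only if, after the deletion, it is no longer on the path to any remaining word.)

3

After clearing the end-marker at "905", prune upward until reaching a node still needed by another word.
No other word shares any prefix with "905", so all 3 of its nodes go.
Nodes removed: 3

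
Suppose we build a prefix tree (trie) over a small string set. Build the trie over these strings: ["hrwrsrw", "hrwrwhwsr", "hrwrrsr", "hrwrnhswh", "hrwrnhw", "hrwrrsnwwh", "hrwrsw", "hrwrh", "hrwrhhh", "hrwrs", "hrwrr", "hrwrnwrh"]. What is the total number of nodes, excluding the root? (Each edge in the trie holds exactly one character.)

32

For each word, the new-node count is its length minus the longest prefix already in the trie:
  "hrwrsrw" → 7 new (h, r, w, r, s, r, w)
  "hrwrwhwsr" → prefix "hrwr" already present; 5 new (w, h, w, s, r)
  "hrwrrsr" → prefix "hrwr" already present; 3 new (r, s, r)
  "hrwrnhswh" → prefix "hrwr" already present; 5 new (n, h, s, w, h)
  "hrwrnhw" → prefix "hrwrnh" already present; 1 new (w)
  "hrwrrsnwwh" → prefix "hrwrrs" already present; 4 new (n, w, w, h)
  "hrwrsw" → prefix "hrwrs" already present; 1 new (w)
  "hrwrh" → prefix "hrwr" already present; 1 new (h)
  "hrwrhhh" → prefix "hrwrh" already present; 2 new (h, h)
  "hrwrs" → prefix "hrwrs" already present; 0 new (none)
  "hrwrr" → prefix "hrwrr" already present; 0 new (none)
  "hrwrnwrh" → prefix "hrwrn" already present; 3 new (w, r, h)
Total nodes = 7 + 5 + 3 + 5 + 1 + 4 + 1 + 1 + 2 + 0 + 0 + 3 = 32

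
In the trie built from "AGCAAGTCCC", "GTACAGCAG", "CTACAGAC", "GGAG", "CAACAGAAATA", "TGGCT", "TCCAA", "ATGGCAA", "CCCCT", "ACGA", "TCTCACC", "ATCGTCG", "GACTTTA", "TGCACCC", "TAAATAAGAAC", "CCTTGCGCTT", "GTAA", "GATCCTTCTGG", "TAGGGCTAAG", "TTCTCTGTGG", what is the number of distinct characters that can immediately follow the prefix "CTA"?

Follow the path "CTA" to its node, then look at its outgoing edges.
Characters that immediately follow "CTA" among the stored strings: {C}.
That node has 1 child edge.

1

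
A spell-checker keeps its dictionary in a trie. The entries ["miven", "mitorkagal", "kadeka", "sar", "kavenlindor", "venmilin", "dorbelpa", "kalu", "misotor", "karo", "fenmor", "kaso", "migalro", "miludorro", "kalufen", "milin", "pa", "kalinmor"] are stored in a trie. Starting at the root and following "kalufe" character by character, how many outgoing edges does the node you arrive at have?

1

Walk "kalufe" from the root, arriving at one node.
Distinct next characters after "kalufe": n.
That node has 1 child edge.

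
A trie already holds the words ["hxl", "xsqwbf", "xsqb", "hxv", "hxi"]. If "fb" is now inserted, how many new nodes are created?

2

Nothing in the trie begins with "f"; the whole of "fb" is new.
2 − 0 = 2 new nodes.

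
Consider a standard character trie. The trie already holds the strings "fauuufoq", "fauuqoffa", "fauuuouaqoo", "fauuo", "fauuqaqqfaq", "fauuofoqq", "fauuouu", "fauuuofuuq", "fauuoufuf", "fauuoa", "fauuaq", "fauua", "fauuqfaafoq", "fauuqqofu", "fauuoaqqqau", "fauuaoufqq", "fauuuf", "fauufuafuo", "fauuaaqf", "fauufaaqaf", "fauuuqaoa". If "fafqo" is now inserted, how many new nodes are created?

3

"fa" is already a path in the trie; the remaining "fqo" must be added.
Each of the 3 remaining characters creates one node.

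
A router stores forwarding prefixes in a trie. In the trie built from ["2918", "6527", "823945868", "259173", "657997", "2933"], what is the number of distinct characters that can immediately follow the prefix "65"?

Follow the path "65" to its node, then look at its outgoing edges.
Distinct next characters after "65": 2, 7.
That node has 2 child edges.

2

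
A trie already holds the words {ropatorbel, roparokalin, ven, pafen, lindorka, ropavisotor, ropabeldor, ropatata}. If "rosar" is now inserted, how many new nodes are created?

Walking "rosar" from the root, the first 2 characters ("ro") follow existing edges; "s" is the first miss.
New nodes needed: |"rosar"| − 2 = 5 − 2 = 3.

3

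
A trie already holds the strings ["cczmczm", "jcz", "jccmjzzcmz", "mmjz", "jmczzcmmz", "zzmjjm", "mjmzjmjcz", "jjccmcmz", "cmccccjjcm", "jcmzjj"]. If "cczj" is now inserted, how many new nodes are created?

Walking "cczj" from the root, the first 3 characters ("ccz") follow existing edges; "j" is the first miss.
So 4 − 3 = 1 new nodes.

1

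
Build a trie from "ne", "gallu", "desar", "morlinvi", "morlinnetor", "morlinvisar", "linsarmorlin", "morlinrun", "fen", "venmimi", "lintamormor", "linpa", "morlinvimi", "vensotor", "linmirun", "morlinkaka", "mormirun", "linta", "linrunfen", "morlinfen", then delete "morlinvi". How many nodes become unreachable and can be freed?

0

Walk "morlinvi" from the leaf back toward the root, removing each node that no remaining word uses.
Every node on "morlinvi" is still needed (e.g. by "morlinvisar"), so nothing is freed.
Nodes removed: 0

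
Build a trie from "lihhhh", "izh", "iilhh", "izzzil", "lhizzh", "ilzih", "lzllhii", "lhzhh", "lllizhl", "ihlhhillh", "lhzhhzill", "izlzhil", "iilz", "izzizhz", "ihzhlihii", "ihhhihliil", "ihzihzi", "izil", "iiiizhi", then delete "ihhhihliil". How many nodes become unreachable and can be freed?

A node on "ihhhihliil"'s path can go only if nothing else ends at it or branches off below it.
The suffix "hhihliil" (8 nodes) is used only by "ihhhihliil"; the node for "ih" still has the child "l", so pruning stops there.
Nodes removed: 8

8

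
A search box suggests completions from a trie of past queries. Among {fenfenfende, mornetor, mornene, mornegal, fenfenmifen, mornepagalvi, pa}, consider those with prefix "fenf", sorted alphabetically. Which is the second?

DFS of the "fenf" subtree visits, in order: "fenfenfende", "fenfenmifen"
Position 2: fenfenmifen

fenfenmifen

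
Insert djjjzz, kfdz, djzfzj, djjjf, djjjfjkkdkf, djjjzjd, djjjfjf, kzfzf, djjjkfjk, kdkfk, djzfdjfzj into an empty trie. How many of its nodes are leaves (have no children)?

10

Leaves are exactly the stored words that no other stored word extends.
Those words: "djjjfjf", "djjjfjkkdkf", "djjjkfjk", "djjjzjd", "djjjzz", "djzfdjfzj", "djzfzj", "kdkfk", "kfdz", "kzfzf"
Leaf count: 10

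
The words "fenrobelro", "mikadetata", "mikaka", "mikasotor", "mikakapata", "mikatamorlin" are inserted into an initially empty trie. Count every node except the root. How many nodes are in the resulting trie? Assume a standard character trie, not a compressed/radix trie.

Count nodes per top-level branch (shared prefixes stored once):
  'f'-branch (fenrobelro): 10 nodes
  'm'-branch (mikadetata, mikaka, mikakapata, mikasotor, mikatamorlin): 29 nodes
Sum: 39

39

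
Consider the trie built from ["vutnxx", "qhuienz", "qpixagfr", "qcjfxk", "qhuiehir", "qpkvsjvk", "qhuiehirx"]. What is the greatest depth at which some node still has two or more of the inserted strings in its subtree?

Look for the deepest trie node that still has at least two words in its subtree.
e.g. "qhuiehir" and "qhuiehirx" share the prefix "qhuiehir" of length 8; no pair shares a longer one.
Longest shared-prefix length: 8

8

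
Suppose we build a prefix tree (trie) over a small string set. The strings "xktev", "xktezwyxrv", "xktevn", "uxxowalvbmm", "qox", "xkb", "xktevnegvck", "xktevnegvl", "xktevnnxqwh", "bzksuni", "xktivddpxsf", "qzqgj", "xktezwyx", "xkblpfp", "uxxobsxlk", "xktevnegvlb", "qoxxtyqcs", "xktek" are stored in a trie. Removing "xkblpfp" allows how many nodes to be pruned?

4

Walk "xkblpfp" from the leaf back toward the root, removing each node that no remaining word uses.
The suffix "lpfp" (4 nodes) is used only by "xkblpfp"; "xkb" is itself a stored word, so pruning stops there.
Nodes removed: 4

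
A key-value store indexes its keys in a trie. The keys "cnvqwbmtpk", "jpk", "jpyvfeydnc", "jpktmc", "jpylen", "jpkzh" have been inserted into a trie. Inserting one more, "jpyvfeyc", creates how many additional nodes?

1

The longest prefix of "jpyvfeyc" already in the trie is "jpyvfey" (length 7).
New nodes needed: |"jpyvfeyc"| − 7 = 8 − 7 = 1.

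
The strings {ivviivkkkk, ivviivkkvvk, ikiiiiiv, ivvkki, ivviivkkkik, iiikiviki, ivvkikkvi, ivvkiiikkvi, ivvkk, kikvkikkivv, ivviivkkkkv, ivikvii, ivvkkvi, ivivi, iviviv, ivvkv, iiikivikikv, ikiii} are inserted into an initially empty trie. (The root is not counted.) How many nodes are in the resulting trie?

69

For each word, the new-node count is its length minus the longest prefix already in the trie:
  "ivviivkkkk" → 10 new (i, v, v, i, i, v, k, k, k, k)
  "ivviivkkvvk" → prefix "ivviivkk" already present; 3 new (v, v, k)
  "ikiiiiiv" → prefix "i" already present; 7 new (k, i, i, i, i, i, v)
  "ivvkki" → prefix "ivv" already present; 3 new (k, k, i)
  "ivviivkkkik" → prefix "ivviivkkk" already present; 2 new (i, k)
  "iiikiviki" → prefix "i" already present; 8 new (i, i, k, i, v, i, k, i)
  "ivvkikkvi" → prefix "ivvk" already present; 5 new (i, k, k, v, i)
  "ivvkiiikkvi" → prefix "ivvki" already present; 6 new (i, i, k, k, v, i)
  "ivvkk" → prefix "ivvkk" already present; 0 new (none)
  "kikvkikkivv" → 11 new (k, i, k, v, k, i, k, k, i, v, v)
  "ivviivkkkkv" → prefix "ivviivkkkk" already present; 1 new (v)
  "ivikvii" → prefix "iv" already present; 5 new (i, k, v, i, i)
  "ivvkkvi" → prefix "ivvkk" already present; 2 new (v, i)
  "ivivi" → prefix "ivi" already present; 2 new (v, i)
  "iviviv" → prefix "ivivi" already present; 1 new (v)
  "ivvkv" → prefix "ivvk" already present; 1 new (v)
  "iiikivikikv" → prefix "iiikiviki" already present; 2 new (k, v)
  "ikiii" → prefix "ikiii" already present; 0 new (none)
Total nodes = 10 + 3 + 7 + 3 + 2 + 8 + 5 + 6 + 0 + 11 + 1 + 5 + 2 + 2 + 1 + 1 + 2 + 0 = 69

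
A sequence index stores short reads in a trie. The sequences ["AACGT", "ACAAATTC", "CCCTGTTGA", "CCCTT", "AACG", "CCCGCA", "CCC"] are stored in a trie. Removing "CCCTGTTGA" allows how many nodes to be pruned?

5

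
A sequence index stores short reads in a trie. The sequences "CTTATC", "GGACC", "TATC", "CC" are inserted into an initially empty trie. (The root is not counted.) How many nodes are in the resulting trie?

Trie structure (* marks end of a word):
(root)
├─ C
│  ├─ C *
│  └─ T
│     └─ T
│        └─ A
│           └─ T
│              └─ C *
├─ G
│  └─ G
│     └─ A
│        └─ C
│           └─ C *
└─ T
   └─ A
      └─ T
         └─ C *
Counting every labelled node above: 16.

16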